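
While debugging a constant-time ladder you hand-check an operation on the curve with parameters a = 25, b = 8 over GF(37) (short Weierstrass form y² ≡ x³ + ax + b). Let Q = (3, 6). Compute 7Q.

(26, 20)

Double-and-add on 7 = (111)₂. Start with Q = (3, 6) for the leading 1-bit.
double: tangent at (3, 6): λ = (3·3² + 25)/(2·6) ≡ 15/12. 12⁻¹ ≡ 34 (mod 37) since 12·34 = 408 ≡ 1, so λ ≡ 15·34 ≡ 29.
  x = λ² - 3 - 3 = 841 - 6 ≡ 21; y = λ·(3 - 21) - 6 ≡ 27. → (21, 27)
add Q: (21, 27) + (3, 6). λ = (6 - 27)/(3 - 21) ≡ 16/19 mod 37. 19⁻¹ ≡ 2 (mod 37), so λ ≡ 32.
  x = λ² - 21 - 3 = 1024 - 24 ≡ 1; y = λ·(21 - 1) - 27 ≡ 21. → (1, 21)
double: tangent at (1, 21): λ = (3·1² + 25)/(2·21) ≡ 28/5. 5⁻¹ ≡ 15 (mod 37), so λ ≡ 28·15 ≡ 13.
  x = λ² - 1 - 1 = 169 - 2 ≡ 19; y = λ·(1 - 19) - 21 ≡ 4. → (19, 4)
add Q: (19, 4) + (3, 6). λ = (6 - 4)/(3 - 19) ≡ 2/21 mod 37. 21⁻¹ ≡ 30 (mod 37), so λ ≡ 23.
  x = λ² - 19 - 3 = 529 - 22 ≡ 26; y = λ·(19 - 26) - 4 ≡ 20. → (26, 20)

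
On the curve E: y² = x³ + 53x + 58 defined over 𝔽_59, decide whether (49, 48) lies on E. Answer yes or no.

yes

y² = 48² ≡ 3; x³ + 53x + 58 = 120304 ≡ 3 (mod 59). 3 = 3.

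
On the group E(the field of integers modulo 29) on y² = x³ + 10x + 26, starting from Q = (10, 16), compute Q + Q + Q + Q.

(13, 27)

Repeated addition: build up to 4Q.
2Q: tangent at (10, 16): λ = (3·10² + 10)/(2·16) ≡ 20/3. 3⁻¹ ≡ 10 (mod 29), so λ ≡ 20·10 ≡ 26.
  x = λ² - 10 - 10 = 676 - 20 ≡ 18; y = λ·(10 - 18) - 16 ≡ 8. → (18, 8)
3Q: (18, 8) + (10, 16). λ = (16 - 8)/(10 - 18) ≡ 8/21 mod 29. 21⁻¹ ≡ 18 (mod 29) since 21·18 = 378 ≡ 1, so λ ≡ 28.
  x = λ² - 18 - 10 = 784 - 28 ≡ 2; y = λ·(18 - 2) - 8 ≡ 5. → (2, 5)
4Q: (2, 5) + (10, 16). λ = (16 - 5)/(10 - 2) ≡ 11/8 mod 29. 8⁻¹ ≡ 11 (mod 29) since 8·11 = 88 ≡ 1, so λ ≡ 5.
  x = λ² - 2 - 10 = 25 - 12 ≡ 13; y = λ·(2 - 13) - 5 ≡ 27. → (13, 27)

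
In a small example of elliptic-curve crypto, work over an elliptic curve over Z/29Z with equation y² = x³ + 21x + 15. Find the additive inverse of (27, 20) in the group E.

(27, 9)

-(27, 20) = (27, -20 mod 29) = (27, 9).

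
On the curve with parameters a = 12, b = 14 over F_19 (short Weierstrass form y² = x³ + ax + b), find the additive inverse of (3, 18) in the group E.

-(3, 18) = (3, -18 mod 19) = (3, 1).

(3, 1)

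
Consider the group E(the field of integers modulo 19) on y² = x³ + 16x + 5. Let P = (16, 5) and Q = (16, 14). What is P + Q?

O

The two points share x = 16 and their y-coordinates satisfy 5 + 14 ≡ 0 (mod 19), so they are inverses. Their sum is O.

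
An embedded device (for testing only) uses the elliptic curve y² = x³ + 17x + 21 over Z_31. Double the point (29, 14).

(1, 15)

tangent at (29, 14): λ = (3·29² + 17)/(2·14) ≡ 29/28. 28⁻¹ ≡ 10 (mod 31), so λ ≡ 29·10 ≡ 11.
  x = λ² - 29 - 29 = 121 - 58 ≡ 1; y = λ·(29 - 1) - 14 ≡ 15. → (1, 15)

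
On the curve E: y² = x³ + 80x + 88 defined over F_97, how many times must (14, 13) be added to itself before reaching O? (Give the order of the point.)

2P: tangent at (14, 13): λ = (3·14² + 80)/(2·13) ≡ 86/26. 26⁻¹ ≡ 56 (mod 97), so λ ≡ 86·56 ≡ 63.
  x = λ² - 14 - 14 = 3969 - 28 ≡ 61; y = λ·(14 - 61) - 13 ≡ 33. → (61, 33)
3P: (61, 33) + (14, 13). λ = (13 - 33)/(14 - 61) ≡ 77/50 mod 97. 50⁻¹ ≡ 33 (mod 97) since 50·33 = 1650 ≡ 1, so λ ≡ 19.
  x = λ² - 61 - 14 = 361 - 75 ≡ 92; y = λ·(61 - 92) - 33 ≡ 57. → (92, 57)
4P: (92, 57) + (14, 13). λ = (13 - 57)/(14 - 92) ≡ 53/19 mod 97. 19⁻¹ ≡ 46 (mod 97), so λ ≡ 13.
  x = λ² - 92 - 14 = 169 - 106 ≡ 63; y = λ·(92 - 63) - 57 ≡ 29. → (63, 29)
5P: (63, 29) + (14, 13). λ = (13 - 29)/(14 - 63) ≡ 81/48 mod 97. 48⁻¹ ≡ 95 (mod 97), so λ ≡ 32.
  x = λ² - 63 - 14 = 1024 - 77 ≡ 74; y = λ·(63 - 74) - 29 ≡ 7. → (74, 7)
6P: (74, 7) + (14, 13). λ = (13 - 7)/(14 - 74) ≡ 6/37 mod 97. 37⁻¹ ≡ 21 (mod 97) since 37·21 = 777 ≡ 1, so λ ≡ 29.
  x = λ² - 74 - 14 = 841 - 88 ≡ 74; y = λ·(74 - 74) - 7 ≡ 90. → (74, 90)
7P: (74, 90) + (14, 13). λ = (13 - 90)/(14 - 74) ≡ 20/37 mod 97. 37⁻¹ ≡ 21 (mod 97), so λ ≡ 32.
  x = λ² - 74 - 14 = 1024 - 88 ≡ 63; y = λ·(74 - 63) - 90 ≡ 68. → (63, 68)
8P: (63, 68) + (14, 13). λ = (13 - 68)/(14 - 63) ≡ 42/48 mod 97. 48⁻¹ ≡ 95 (mod 97), so λ ≡ 13.
  x = λ² - 63 - 14 = 169 - 77 ≡ 92; y = λ·(63 - 92) - 68 ≡ 40. → (92, 40)
9P: (92, 40) + (14, 13). λ = (13 - 40)/(14 - 92) ≡ 70/19 mod 97. 19⁻¹ ≡ 46 (mod 97), so λ ≡ 19.
  x = λ² - 92 - 14 = 361 - 106 ≡ 61; y = λ·(92 - 61) - 40 ≡ 64. → (61, 64)
10P: (61, 64) + (14, 13). λ = (13 - 64)/(14 - 61) ≡ 46/50 mod 97. 50⁻¹ ≡ 33 (mod 97), so λ ≡ 63.
  x = λ² - 61 - 14 = 3969 - 75 ≡ 14; y = λ·(61 - 14) - 64 ≡ 84. → (14, 84)
11P: (14, 84) + (14, 13): same x and y₁ ≡ -y₂, so the sum is O.
11P = O, so the order is 11.

11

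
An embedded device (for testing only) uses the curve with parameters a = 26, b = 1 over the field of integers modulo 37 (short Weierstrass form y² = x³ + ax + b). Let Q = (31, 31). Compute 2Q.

tangent at (31, 31): λ = (3·31² + 26)/(2·31) ≡ 23/25. 25⁻¹ ≡ 3 (mod 37) since 25·3 = 75 ≡ 1, so λ ≡ 23·3 ≡ 32.
  x = λ² - 31 - 31 = 1024 - 62 ≡ 0; y = λ·(31 - 0) - 31 ≡ 36. → (0, 36)

(0, 36)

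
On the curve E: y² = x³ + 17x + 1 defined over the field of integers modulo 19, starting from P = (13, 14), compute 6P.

Double-and-add on 6 = (110)₂. Start with P = (13, 14) for the leading 1-bit.
double: tangent at (13, 14): λ = (3·13² + 17)/(2·14) ≡ 11/9. 9⁻¹ ≡ 17 (mod 19), so λ ≡ 11·17 ≡ 16.
  x = λ² - 13 - 13 = 256 - 26 ≡ 2; y = λ·(13 - 2) - 14 ≡ 10. → (2, 10)
add P: (2, 10) + (13, 14). λ = (14 - 10)/(13 - 2) ≡ 4/11 mod 19. 11⁻¹ ≡ 7 (mod 19), so λ ≡ 9.
  x = λ² - 2 - 13 = 81 - 15 ≡ 9; y = λ·(2 - 9) - 10 ≡ 3. → (9, 3)
double: tangent at (9, 3): λ = (3·9² + 17)/(2·3) ≡ 13/6. 6⁻¹ ≡ 16 (mod 19) since 6·16 = 96 ≡ 1, so λ ≡ 13·16 ≡ 18.
  x = λ² - 9 - 9 = 324 - 18 ≡ 2; y = λ·(9 - 2) - 3 ≡ 9. → (2, 9)

(2, 9)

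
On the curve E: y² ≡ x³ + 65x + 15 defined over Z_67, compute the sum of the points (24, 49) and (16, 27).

(22, 57)

(24, 49) + (16, 27). λ = (27 - 49)/(16 - 24) ≡ 45/59 mod 67. 59⁻¹ ≡ 25 (mod 67), so λ ≡ 53.
  x = λ² - 24 - 16 = 2809 - 40 ≡ 22; y = λ·(24 - 22) - 49 ≡ 57. → (22, 57)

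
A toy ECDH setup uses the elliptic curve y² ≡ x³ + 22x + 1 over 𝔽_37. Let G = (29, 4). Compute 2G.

(17, 21)

tangent at (29, 4): λ = (3·29² + 22)/(2·4) ≡ 29/8. 8⁻¹ ≡ 14 (mod 37) since 8·14 = 112 ≡ 1, so λ ≡ 29·14 ≡ 36.
  x = λ² - 29 - 29 = 1296 - 58 ≡ 17; y = λ·(29 - 17) - 4 ≡ 21. → (17, 21)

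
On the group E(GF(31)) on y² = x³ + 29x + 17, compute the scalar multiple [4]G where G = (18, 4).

Repeated addition: build up to 4G.
2G: tangent at (18, 4): λ = (3·18² + 29)/(2·4) ≡ 9/8. 8⁻¹ ≡ 4 (mod 31) since 8·4 = 32 ≡ 1, so λ ≡ 9·4 ≡ 5.
  x = λ² - 18 - 18 = 25 - 36 ≡ 20; y = λ·(18 - 20) - 4 ≡ 17. → (20, 17)
3G: (20, 17) + (18, 4). λ = (4 - 17)/(18 - 20) ≡ 18/29 mod 31. 29⁻¹ ≡ 15 (mod 31) since 29·15 = 435 ≡ 1, so λ ≡ 22.
  x = λ² - 20 - 18 = 484 - 38 ≡ 12; y = λ·(20 - 12) - 17 ≡ 4. → (12, 4)
4G: (12, 4) + (18, 4). λ = (4 - 4)/(18 - 12) ≡ 0/6 mod 31. 6⁻¹ ≡ 26 (mod 31), so λ ≡ 0.
  x = λ² - 12 - 18 = 0 - 30 ≡ 1; y = λ·(12 - 1) - 4 ≡ 27. → (1, 27)

(1, 27)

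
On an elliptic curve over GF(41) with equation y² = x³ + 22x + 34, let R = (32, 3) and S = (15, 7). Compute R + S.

(2, 2)

(32, 3) + (15, 7). λ = (7 - 3)/(15 - 32) ≡ 4/24 mod 41. 24⁻¹ ≡ 12 (mod 41), so λ ≡ 7.
  x = λ² - 32 - 15 = 49 - 47 ≡ 2; y = λ·(32 - 2) - 3 ≡ 2. → (2, 2)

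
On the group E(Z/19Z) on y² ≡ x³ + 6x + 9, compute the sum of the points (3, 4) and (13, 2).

(3, 4) + (13, 2). λ = (2 - 4)/(13 - 3) ≡ 17/10 mod 19. 10⁻¹ ≡ 2 (mod 19), so λ ≡ 15.
  x = λ² - 3 - 13 = 225 - 16 ≡ 0; y = λ·(3 - 0) - 4 ≡ 3. → (0, 3)

(0, 3)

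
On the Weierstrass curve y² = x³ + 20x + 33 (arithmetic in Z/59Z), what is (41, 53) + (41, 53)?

tangent at (41, 53): λ = (3·41² + 20)/(2·53) ≡ 48/47. 47⁻¹ ≡ 54 (mod 59) since 47·54 = 2538 ≡ 1, so λ ≡ 48·54 ≡ 55.
  x = λ² - 41 - 41 = 3025 - 82 ≡ 52; y = λ·(41 - 52) - 53 ≡ 50. → (52, 50)

(52, 50)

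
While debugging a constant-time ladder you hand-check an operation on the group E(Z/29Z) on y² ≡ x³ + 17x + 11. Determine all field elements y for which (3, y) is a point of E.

none

x³ + 17x + 11 = 89 ≡ 2 (mod 29).
2 is a non-residue mod 29; no y exists.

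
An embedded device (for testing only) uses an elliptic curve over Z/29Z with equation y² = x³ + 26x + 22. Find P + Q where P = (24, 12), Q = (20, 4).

(24, 12) + (20, 4). λ = (4 - 12)/(20 - 24) ≡ 21/25 mod 29. 25⁻¹ ≡ 7 (mod 29), so λ ≡ 2.
  x = λ² - 24 - 20 = 4 - 44 ≡ 18; y = λ·(24 - 18) - 12 ≡ 0. → (18, 0)

(18, 0)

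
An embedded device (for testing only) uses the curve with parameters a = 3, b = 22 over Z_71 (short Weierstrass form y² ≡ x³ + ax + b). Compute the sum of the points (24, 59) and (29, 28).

(11, 45)

(24, 59) + (29, 28). λ = (28 - 59)/(29 - 24) ≡ 40/5 mod 71. 5⁻¹ ≡ 57 (mod 71), so λ ≡ 8.
  x = λ² - 24 - 29 = 64 - 53 ≡ 11; y = λ·(24 - 11) - 59 ≡ 45. → (11, 45)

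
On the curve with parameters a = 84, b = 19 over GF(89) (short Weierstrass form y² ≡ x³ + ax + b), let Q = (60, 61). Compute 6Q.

Double-and-add on 6 = (110)₂. Start with Q = (60, 61) for the leading 1-bit.
double: tangent at (60, 61): λ = (3·60² + 84)/(2·61) ≡ 26/33. 33⁻¹ ≡ 27 (mod 89), so λ ≡ 26·27 ≡ 79.
  x = λ² - 60 - 60 = 6241 - 120 ≡ 69; y = λ·(60 - 69) - 61 ≡ 29. → (69, 29)
add Q: (69, 29) + (60, 61). λ = (61 - 29)/(60 - 69) ≡ 32/80 mod 89. 80⁻¹ ≡ 79 (mod 89), so λ ≡ 36.
  x = λ² - 69 - 60 = 1296 - 129 ≡ 10; y = λ·(69 - 10) - 29 ≡ 48. → (10, 48)
double: tangent at (10, 48): λ = (3·10² + 84)/(2·48) ≡ 28/7. 7⁻¹ ≡ 51 (mod 89), so λ ≡ 28·51 ≡ 4.
  x = λ² - 10 - 10 = 16 - 20 ≡ 85; y = λ·(10 - 85) - 48 ≡ 8. → (85, 8)

(85, 8)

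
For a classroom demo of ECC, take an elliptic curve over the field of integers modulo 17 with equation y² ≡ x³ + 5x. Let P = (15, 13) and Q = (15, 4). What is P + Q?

The two points share x = 15 and their y-coordinates satisfy 13 + 4 ≡ 0 (mod 17), so they are inverses. Their sum is 𝒪.

O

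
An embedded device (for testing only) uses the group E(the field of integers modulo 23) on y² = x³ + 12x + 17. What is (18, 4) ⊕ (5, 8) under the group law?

(18, 4) + (5, 8). λ = (8 - 4)/(5 - 18) ≡ 4/10 mod 23. 10⁻¹ ≡ 7 (mod 23), so λ ≡ 5.
  x = λ² - 18 - 5 = 25 - 23 ≡ 2; y = λ·(18 - 2) - 4 ≡ 7. → (2, 7)

(2, 7)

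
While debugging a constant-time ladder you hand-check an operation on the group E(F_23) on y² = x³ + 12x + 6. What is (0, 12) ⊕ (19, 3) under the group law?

(22, 19)

(0, 12) + (19, 3). λ = (3 - 12)/(19 - 0) ≡ 14/19 mod 23. 19⁻¹ ≡ 17 (mod 23), so λ ≡ 8.
  x = λ² - 0 - 19 = 64 - 19 ≡ 22; y = λ·(0 - 22) - 12 ≡ 19. → (22, 19)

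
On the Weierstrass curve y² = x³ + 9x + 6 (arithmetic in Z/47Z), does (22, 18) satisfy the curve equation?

y² = 18² ≡ 42; x³ + 9x + 6 = 10852 ≡ 42 (mod 47). 42 = 42.

yes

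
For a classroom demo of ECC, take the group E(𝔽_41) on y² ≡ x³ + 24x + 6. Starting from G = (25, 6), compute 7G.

Double-and-add on 7 = (111)₂. Start with G = (25, 6) for the leading 1-bit.
double: tangent at (25, 6): λ = (3·25² + 24)/(2·6) ≡ 13/12. 12⁻¹ ≡ 24 (mod 41), so λ ≡ 13·24 ≡ 25.
  x = λ² - 25 - 25 = 625 - 50 ≡ 1; y = λ·(25 - 1) - 6 ≡ 20. → (1, 20)
add G: (1, 20) + (25, 6). λ = (6 - 20)/(25 - 1) ≡ 27/24 mod 41. 24⁻¹ ≡ 12 (mod 41), so λ ≡ 37.
  x = λ² - 1 - 25 = 1369 - 26 ≡ 31; y = λ·(1 - 31) - 20 ≡ 18. → (31, 18)
double: tangent at (31, 18): λ = (3·31² + 24)/(2·18) ≡ 37/36. 36⁻¹ ≡ 8 (mod 41), so λ ≡ 37·8 ≡ 9.
  x = λ² - 31 - 31 = 81 - 62 ≡ 19; y = λ·(31 - 19) - 18 ≡ 8. → (19, 8)
add G: (19, 8) + (25, 6). λ = (6 - 8)/(25 - 19) ≡ 39/6 mod 41. 6⁻¹ ≡ 7 (mod 41), so λ ≡ 27.
  x = λ² - 19 - 25 = 729 - 44 ≡ 29; y = λ·(19 - 29) - 8 ≡ 9. → (29, 9)

(29, 9)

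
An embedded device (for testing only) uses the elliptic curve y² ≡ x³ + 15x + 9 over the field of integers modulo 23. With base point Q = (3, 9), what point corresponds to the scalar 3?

Repeated addition: build up to 3Q.
2Q: tangent at (3, 9): λ = (3·3² + 15)/(2·9) ≡ 19/18. 18⁻¹ ≡ 9 (mod 23), so λ ≡ 19·9 ≡ 10.
  x = λ² - 3 - 3 = 100 - 6 ≡ 2; y = λ·(3 - 2) - 9 ≡ 1. → (2, 1)
3Q: (2, 1) + (3, 9). λ = (9 - 1)/(3 - 2) ≡ 8/1 mod 23. 1⁻¹ ≡ 1 (mod 23), so λ ≡ 8.
  x = λ² - 2 - 3 = 64 - 5 ≡ 13; y = λ·(2 - 13) - 1 ≡ 3. → (13, 3)

(13, 3)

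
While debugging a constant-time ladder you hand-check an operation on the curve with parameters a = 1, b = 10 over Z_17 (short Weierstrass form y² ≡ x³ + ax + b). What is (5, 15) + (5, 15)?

(11, 14)

tangent at (5, 15): λ = (3·5² + 1)/(2·15) ≡ 8/13. 13⁻¹ ≡ 4 (mod 17), so λ ≡ 8·4 ≡ 15.
  x = λ² - 5 - 5 = 225 - 10 ≡ 11; y = λ·(5 - 11) - 15 ≡ 14. → (11, 14)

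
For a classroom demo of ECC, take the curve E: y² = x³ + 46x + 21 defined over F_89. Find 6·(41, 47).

(67, 38)

Write G = (41, 47).
Double-and-add on 6 = (110)₂. Start with G = (41, 47) for the leading 1-bit.
double: tangent at (41, 47): λ = (3·41² + 46)/(2·47) ≡ 16/5. 5⁻¹ ≡ 18 (mod 89), so λ ≡ 16·18 ≡ 21.
  x = λ² - 41 - 41 = 441 - 82 ≡ 3; y = λ·(41 - 3) - 47 ≡ 39. → (3, 39)
add G: (3, 39) + (41, 47). λ = (47 - 39)/(41 - 3) ≡ 8/38 mod 89. 38⁻¹ ≡ 82 (mod 89), so λ ≡ 33.
  x = λ² - 3 - 41 = 1089 - 44 ≡ 66; y = λ·(3 - 66) - 39 ≡ 18. → (66, 18)
double: tangent at (66, 18): λ = (3·66² + 46)/(2·18) ≡ 31/36. 36⁻¹ ≡ 47 (mod 89), so λ ≡ 31·47 ≡ 33.
  x = λ² - 66 - 66 = 1089 - 132 ≡ 67; y = λ·(66 - 67) - 18 ≡ 38. → (67, 38)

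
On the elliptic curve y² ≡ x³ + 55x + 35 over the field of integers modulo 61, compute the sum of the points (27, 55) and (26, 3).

(27, 55) + (26, 3). λ = (3 - 55)/(26 - 27) ≡ 9/60 mod 61. 60⁻¹ ≡ 60 (mod 61) since 60·60 = 3600 ≡ 1, so λ ≡ 52.
  x = λ² - 27 - 26 = 2704 - 53 ≡ 28; y = λ·(27 - 28) - 55 ≡ 15. → (28, 15)

(28, 15)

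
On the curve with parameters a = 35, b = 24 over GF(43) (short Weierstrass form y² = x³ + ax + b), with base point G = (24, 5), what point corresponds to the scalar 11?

Repeated addition: build up to 11G.
2G: tangent at (24, 5): λ = (3·24² + 35)/(2·5) ≡ 0/10. 10⁻¹ ≡ 13 (mod 43), so λ ≡ 0·13 ≡ 0.
  x = λ² - 24 - 24 = 0 - 48 ≡ 38; y = λ·(24 - 38) - 5 ≡ 38. → (38, 38)
3G: (38, 38) + (24, 5). λ = (5 - 38)/(24 - 38) ≡ 10/29 mod 43. 29⁻¹ ≡ 3 (mod 43) since 29·3 = 87 ≡ 1, so λ ≡ 30.
  x = λ² - 38 - 24 = 900 - 62 ≡ 21; y = λ·(38 - 21) - 38 ≡ 42. → (21, 42)
4G: (21, 42) + (24, 5). λ = (5 - 42)/(24 - 21) ≡ 6/3 mod 43. 3⁻¹ ≡ 29 (mod 43), so λ ≡ 2.
  x = λ² - 21 - 24 = 4 - 45 ≡ 2; y = λ·(21 - 2) - 42 ≡ 39. → (2, 39)
5G: (2, 39) + (24, 5). λ = (5 - 39)/(24 - 2) ≡ 9/22 mod 43. 22⁻¹ ≡ 2 (mod 43), so λ ≡ 18.
  x = λ² - 2 - 24 = 324 - 26 ≡ 40; y = λ·(2 - 40) - 39 ≡ 8. → (40, 8)
6G: (40, 8) + (24, 5). λ = (5 - 8)/(24 - 40) ≡ 40/27 mod 43. 27⁻¹ ≡ 8 (mod 43) since 27·8 = 216 ≡ 1, so λ ≡ 19.
  x = λ² - 40 - 24 = 361 - 64 ≡ 39; y = λ·(40 - 39) - 8 ≡ 11. → (39, 11)
7G: (39, 11) + (24, 5). λ = (5 - 11)/(24 - 39) ≡ 37/28 mod 43. 28⁻¹ ≡ 20 (mod 43) since 28·20 = 560 ≡ 1, so λ ≡ 9.
  x = λ² - 39 - 24 = 81 - 63 ≡ 18; y = λ·(39 - 18) - 11 ≡ 6. → (18, 6)
8G: (18, 6) + (24, 5). λ = (5 - 6)/(24 - 18) ≡ 42/6 mod 43. 6⁻¹ ≡ 36 (mod 43), so λ ≡ 7.
  x = λ² - 18 - 24 = 49 - 42 ≡ 7; y = λ·(18 - 7) - 6 ≡ 28. → (7, 28)
9G: (7, 28) + (24, 5). λ = (5 - 28)/(24 - 7) ≡ 20/17 mod 43. 17⁻¹ ≡ 38 (mod 43), so λ ≡ 29.
  x = λ² - 7 - 24 = 841 - 31 ≡ 36; y = λ·(7 - 36) - 28 ≡ 34. → (36, 34)
10G: (36, 34) + (24, 5). λ = (5 - 34)/(24 - 36) ≡ 14/31 mod 43. 31⁻¹ ≡ 25 (mod 43) since 31·25 = 775 ≡ 1, so λ ≡ 6.
  x = λ² - 36 - 24 = 36 - 60 ≡ 19; y = λ·(36 - 19) - 34 ≡ 25. → (19, 25)
11G: (19, 25) + (24, 5). λ = (5 - 25)/(24 - 19) ≡ 23/5 mod 43. 5⁻¹ ≡ 26 (mod 43), so λ ≡ 39.
  x = λ² - 19 - 24 = 1521 - 43 ≡ 16; y = λ·(19 - 16) - 25 ≡ 6. → (16, 6)

(16, 6)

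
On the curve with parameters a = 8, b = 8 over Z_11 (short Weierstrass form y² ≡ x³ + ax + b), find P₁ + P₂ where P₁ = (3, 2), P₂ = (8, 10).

(3, 9)

(3, 2) + (8, 10). λ = (10 - 2)/(8 - 3) ≡ 8/5 mod 11. 5⁻¹ ≡ 9 (mod 11) since 5·9 = 45 ≡ 1, so λ ≡ 6.
  x = λ² - 3 - 8 = 36 - 11 ≡ 3; y = λ·(3 - 3) - 2 ≡ 9. → (3, 9)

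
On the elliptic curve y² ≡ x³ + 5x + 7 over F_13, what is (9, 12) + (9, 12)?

tangent at (9, 12): λ = (3·9² + 5)/(2·12) ≡ 1/11. 11⁻¹ ≡ 6 (mod 13) since 11·6 = 66 ≡ 1, so λ ≡ 1·6 ≡ 6.
  x = λ² - 9 - 9 = 36 - 18 ≡ 5; y = λ·(9 - 5) - 12 ≡ 12. → (5, 12)

(5, 12)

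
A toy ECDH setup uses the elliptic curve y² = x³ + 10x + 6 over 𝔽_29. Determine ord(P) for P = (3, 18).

2P: tangent at (3, 18): λ = (3·3² + 10)/(2·18) ≡ 8/7. 7⁻¹ ≡ 25 (mod 29), so λ ≡ 8·25 ≡ 26.
  x = λ² - 3 - 3 = 676 - 6 ≡ 3; y = λ·(3 - 3) - 18 ≡ 11. → (3, 11)
3P: (3, 11) + (3, 18): same x and y₁ ≡ -y₂, so the sum is 𝒪.
3P = 𝒪, so the order is 3.

3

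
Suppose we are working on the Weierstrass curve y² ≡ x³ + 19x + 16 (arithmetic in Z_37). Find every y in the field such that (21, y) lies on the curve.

none

x³ + 19x + 16 = 9676 ≡ 19 (mod 37).
19 is a non-residue mod 37; no y exists.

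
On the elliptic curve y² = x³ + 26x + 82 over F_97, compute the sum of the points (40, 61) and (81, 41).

(40, 61) + (81, 41). λ = (41 - 61)/(81 - 40) ≡ 77/41 mod 97. 41⁻¹ ≡ 71 (mod 97), so λ ≡ 35.
  x = λ² - 40 - 81 = 1225 - 121 ≡ 37; y = λ·(40 - 37) - 61 ≡ 44. → (37, 44)

(37, 44)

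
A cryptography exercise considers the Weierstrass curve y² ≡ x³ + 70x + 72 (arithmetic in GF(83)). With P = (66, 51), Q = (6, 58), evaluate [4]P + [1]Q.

First 4P:
Repeated addition: build up to 4P.
2P: tangent at (66, 51): λ = (3·66² + 70)/(2·51) ≡ 24/19. 19⁻¹ ≡ 35 (mod 83) since 19·35 = 665 ≡ 1, so λ ≡ 24·35 ≡ 10.
  x = λ² - 66 - 66 = 100 - 132 ≡ 51; y = λ·(66 - 51) - 51 ≡ 16. → (51, 16)
3P: (51, 16) + (66, 51). λ = (51 - 16)/(66 - 51) ≡ 35/15 mod 83. 15⁻¹ ≡ 72 (mod 83), so λ ≡ 30.
  x = λ² - 51 - 66 = 900 - 117 ≡ 36; y = λ·(51 - 36) - 16 ≡ 19. → (36, 19)
4P: (36, 19) + (66, 51). λ = (51 - 19)/(66 - 36) ≡ 32/30 mod 83. 30⁻¹ ≡ 36 (mod 83), so λ ≡ 73.
  x = λ² - 36 - 66 = 5329 - 102 ≡ 81; y = λ·(36 - 81) - 19 ≡ 16. → (81, 16)
4P = (81, 16).
Finally 4P + Q:
(81, 16) + (6, 58). λ = (58 - 16)/(6 - 81) ≡ 42/8 mod 83. 8⁻¹ ≡ 52 (mod 83), so λ ≡ 26.
  x = λ² - 81 - 6 = 676 - 87 ≡ 8; y = λ·(81 - 8) - 16 ≡ 56. → (8, 56)

(8, 56)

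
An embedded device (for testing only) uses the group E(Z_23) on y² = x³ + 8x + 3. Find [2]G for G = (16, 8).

(3, 13)

tangent at (16, 8): λ = (3·16² + 8)/(2·8) ≡ 17/16. 16⁻¹ ≡ 13 (mod 23) since 16·13 = 208 ≡ 1, so λ ≡ 17·13 ≡ 14.
  x = λ² - 16 - 16 = 196 - 32 ≡ 3; y = λ·(16 - 3) - 8 ≡ 13. → (3, 13)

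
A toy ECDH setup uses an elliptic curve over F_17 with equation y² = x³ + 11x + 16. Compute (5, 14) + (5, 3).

The two points share x = 5 and their y-coordinates satisfy 14 + 3 ≡ 0 (mod 17), so they are inverses. Their sum is 𝒪.

O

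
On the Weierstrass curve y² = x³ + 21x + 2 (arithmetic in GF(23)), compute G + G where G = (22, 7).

(4, 14)

tangent at (22, 7): λ = (3·22² + 21)/(2·7) ≡ 1/14. 14⁻¹ ≡ 5 (mod 23), so λ ≡ 1·5 ≡ 5.
  x = λ² - 22 - 22 = 25 - 44 ≡ 4; y = λ·(22 - 4) - 7 ≡ 14. → (4, 14)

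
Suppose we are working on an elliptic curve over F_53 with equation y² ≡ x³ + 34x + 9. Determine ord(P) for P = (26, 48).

2P: tangent at (26, 48): λ = (3·26² + 34)/(2·48) ≡ 48/43. 43⁻¹ ≡ 37 (mod 53), so λ ≡ 48·37 ≡ 27.
  x = λ² - 26 - 26 = 729 - 52 ≡ 41; y = λ·(26 - 41) - 48 ≡ 24. → (41, 24)
3P: (41, 24) + (26, 48). λ = (48 - 24)/(26 - 41) ≡ 24/38 mod 53. 38⁻¹ ≡ 7 (mod 53) since 38·7 = 266 ≡ 1, so λ ≡ 9.
  x = λ² - 41 - 26 = 81 - 67 ≡ 14; y = λ·(41 - 14) - 24 ≡ 7. → (14, 7)
4P: (14, 7) + (26, 48). λ = (48 - 7)/(26 - 14) ≡ 41/12 mod 53. 12⁻¹ ≡ 31 (mod 53) since 12·31 = 372 ≡ 1, so λ ≡ 52.
  x = λ² - 14 - 26 = 2704 - 40 ≡ 14; y = λ·(14 - 14) - 7 ≡ 46. → (14, 46)
5P: (14, 46) + (26, 48). λ = (48 - 46)/(26 - 14) ≡ 2/12 mod 53. 12⁻¹ ≡ 31 (mod 53) since 12·31 = 372 ≡ 1, so λ ≡ 9.
  x = λ² - 14 - 26 = 81 - 40 ≡ 41; y = λ·(14 - 41) - 46 ≡ 29. → (41, 29)
6P: (41, 29) + (26, 48). λ = (48 - 29)/(26 - 41) ≡ 19/38 mod 53. 38⁻¹ ≡ 7 (mod 53) since 38·7 = 266 ≡ 1, so λ ≡ 27.
  x = λ² - 41 - 26 = 729 - 67 ≡ 26; y = λ·(41 - 26) - 29 ≡ 5. → (26, 5)
7P: (26, 5) + (26, 48): same x and y₁ ≡ -y₂, so the sum is the point at infinity.
7P = the point at infinity, so the order is 7.

7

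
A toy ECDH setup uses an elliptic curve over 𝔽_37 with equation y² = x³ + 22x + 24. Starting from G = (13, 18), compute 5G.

(20, 19)

Repeated addition: build up to 5G.
2G: tangent at (13, 18): λ = (3·13² + 22)/(2·18) ≡ 11/36. 36⁻¹ ≡ 36 (mod 37) since 36·36 = 1296 ≡ 1, so λ ≡ 11·36 ≡ 26.
  x = λ² - 13 - 13 = 676 - 26 ≡ 21; y = λ·(13 - 21) - 18 ≡ 33. → (21, 33)
3G: (21, 33) + (13, 18). λ = (18 - 33)/(13 - 21) ≡ 22/29 mod 37. 29⁻¹ ≡ 23 (mod 37) since 29·23 = 667 ≡ 1, so λ ≡ 25.
  x = λ² - 21 - 13 = 625 - 34 ≡ 36; y = λ·(21 - 36) - 33 ≡ 36. → (36, 36)
4G: (36, 36) + (13, 18). λ = (18 - 36)/(13 - 36) ≡ 19/14 mod 37. 14⁻¹ ≡ 8 (mod 37), so λ ≡ 4.
  x = λ² - 36 - 13 = 16 - 49 ≡ 4; y = λ·(36 - 4) - 36 ≡ 18. → (4, 18)
5G: (4, 18) + (13, 18). λ = (18 - 18)/(13 - 4) ≡ 0/9 mod 37. 9⁻¹ ≡ 33 (mod 37) since 9·33 = 297 ≡ 1, so λ ≡ 0.
  x = λ² - 4 - 13 = 0 - 17 ≡ 20; y = λ·(4 - 20) - 18 ≡ 19. → (20, 19)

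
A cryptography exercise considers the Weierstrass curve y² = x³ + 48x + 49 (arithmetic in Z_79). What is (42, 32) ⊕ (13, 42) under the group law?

(42, 32) + (13, 42). λ = (42 - 32)/(13 - 42) ≡ 10/50 mod 79. 50⁻¹ ≡ 49 (mod 79) since 50·49 = 2450 ≡ 1, so λ ≡ 16.
  x = λ² - 42 - 13 = 256 - 55 ≡ 43; y = λ·(42 - 43) - 32 ≡ 31. → (43, 31)

(43, 31)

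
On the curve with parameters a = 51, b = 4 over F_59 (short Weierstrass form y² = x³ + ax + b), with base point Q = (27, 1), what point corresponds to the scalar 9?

Double-and-add on 9 = (1001)₂. Start with Q = (27, 1) for the leading 1-bit.
double: tangent at (27, 1): λ = (3·27² + 51)/(2·1) ≡ 55/2. 2⁻¹ ≡ 30 (mod 59), so λ ≡ 55·30 ≡ 57.
  x = λ² - 27 - 27 = 3249 - 54 ≡ 9; y = λ·(27 - 9) - 1 ≡ 22. → (9, 22)
double: tangent at (9, 22): λ = (3·9² + 51)/(2·22) ≡ 58/44. 44⁻¹ ≡ 55 (mod 59), so λ ≡ 58·55 ≡ 4.
  x = λ² - 9 - 9 = 16 - 18 ≡ 57; y = λ·(9 - 57) - 22 ≡ 22. → (57, 22)
double: tangent at (57, 22): λ = (3·57² + 51)/(2·22) ≡ 4/44. 44⁻¹ ≡ 55 (mod 59), so λ ≡ 4·55 ≡ 43.
  x = λ² - 57 - 57 = 1849 - 114 ≡ 24; y = λ·(57 - 24) - 22 ≡ 40. → (24, 40)
add Q: (24, 40) + (27, 1). λ = (1 - 40)/(27 - 24) ≡ 20/3 mod 59. 3⁻¹ ≡ 20 (mod 59) since 3·20 = 60 ≡ 1, so λ ≡ 46.
  x = λ² - 24 - 27 = 2116 - 51 ≡ 0; y = λ·(24 - 0) - 40 ≡ 2. → (0, 2)

(0, 2)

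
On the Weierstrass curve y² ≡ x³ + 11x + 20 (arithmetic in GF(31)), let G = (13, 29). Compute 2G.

(12, 12)

tangent at (13, 29): λ = (3·13² + 11)/(2·29) ≡ 22/27. 27⁻¹ ≡ 23 (mod 31), so λ ≡ 22·23 ≡ 10.
  x = λ² - 13 - 13 = 100 - 26 ≡ 12; y = λ·(13 - 12) - 29 ≡ 12. → (12, 12)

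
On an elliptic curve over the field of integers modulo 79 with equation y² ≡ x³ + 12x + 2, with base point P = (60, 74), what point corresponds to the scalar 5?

Double-and-add on 5 = (101)₂. Start with P = (60, 74) for the leading 1-bit.
double: tangent at (60, 74): λ = (3·60² + 12)/(2·74) ≡ 68/69. 69⁻¹ ≡ 71 (mod 79), so λ ≡ 68·71 ≡ 9.
  x = λ² - 60 - 60 = 81 - 120 ≡ 40; y = λ·(60 - 40) - 74 ≡ 27. → (40, 27)
double: tangent at (40, 27): λ = (3·40² + 12)/(2·27) ≡ 72/54. 54⁻¹ ≡ 60 (mod 79), so λ ≡ 72·60 ≡ 54.
  x = λ² - 40 - 40 = 2916 - 80 ≡ 71; y = λ·(40 - 71) - 27 ≡ 37. → (71, 37)
add P: (71, 37) + (60, 74). λ = (74 - 37)/(60 - 71) ≡ 37/68 mod 79. 68⁻¹ ≡ 43 (mod 79), so λ ≡ 11.
  x = λ² - 71 - 60 = 121 - 131 ≡ 69; y = λ·(71 - 69) - 37 ≡ 64. → (69, 64)

(69, 64)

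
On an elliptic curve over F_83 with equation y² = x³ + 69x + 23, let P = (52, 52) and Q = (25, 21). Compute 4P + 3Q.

First 4P:
Repeated addition: build up to 4P.
2P: tangent at (52, 52): λ = (3·52² + 69)/(2·52) ≡ 47/21. 21⁻¹ ≡ 4 (mod 83), so λ ≡ 47·4 ≡ 22.
  x = λ² - 52 - 52 = 484 - 104 ≡ 48; y = λ·(52 - 48) - 52 ≡ 36. → (48, 36)
3P: (48, 36) + (52, 52). λ = (52 - 36)/(52 - 48) ≡ 16/4 mod 83. 4⁻¹ ≡ 21 (mod 83) since 4·21 = 84 ≡ 1, so λ ≡ 4.
  x = λ² - 48 - 52 = 16 - 100 ≡ 82; y = λ·(48 - 82) - 36 ≡ 77. → (82, 77)
4P: (82, 77) + (52, 52). λ = (52 - 77)/(52 - 82) ≡ 58/53 mod 83. 53⁻¹ ≡ 47 (mod 83) since 53·47 = 2491 ≡ 1, so λ ≡ 70.
  x = λ² - 82 - 52 = 4900 - 134 ≡ 35; y = λ·(82 - 35) - 77 ≡ 59. → (35, 59)
4P = (35, 59).
Next 3Q:
Repeated addition: build up to 3Q.
2Q: tangent at (25, 21): λ = (3·25² + 69)/(2·21) ≡ 35/42. 42⁻¹ ≡ 2 (mod 83) since 42·2 = 84 ≡ 1, so λ ≡ 35·2 ≡ 70.
  x = λ² - 25 - 25 = 4900 - 50 ≡ 36; y = λ·(25 - 36) - 21 ≡ 39. → (36, 39)
3Q: (36, 39) + (25, 21). λ = (21 - 39)/(25 - 36) ≡ 65/72 mod 83. 72⁻¹ ≡ 15 (mod 83) since 72·15 = 1080 ≡ 1, so λ ≡ 62.
  x = λ² - 36 - 25 = 3844 - 61 ≡ 48; y = λ·(36 - 48) - 39 ≡ 47. → (48, 47)
3Q = (48, 47).
Finally 4P + 3Q:
(35, 59) + (48, 47). λ = (47 - 59)/(48 - 35) ≡ 71/13 mod 83. 13⁻¹ ≡ 32 (mod 83) since 13·32 = 416 ≡ 1, so λ ≡ 31.
  x = λ² - 35 - 48 = 961 - 83 ≡ 48; y = λ·(35 - 48) - 59 ≡ 36. → (48, 36)

(48, 36)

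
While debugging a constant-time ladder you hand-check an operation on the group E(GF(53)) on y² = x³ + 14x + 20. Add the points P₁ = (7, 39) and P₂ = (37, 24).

(49, 35)

(7, 39) + (37, 24). λ = (24 - 39)/(37 - 7) ≡ 38/30 mod 53. 30⁻¹ ≡ 23 (mod 53), so λ ≡ 26.
  x = λ² - 7 - 37 = 676 - 44 ≡ 49; y = λ·(7 - 49) - 39 ≡ 35. → (49, 35)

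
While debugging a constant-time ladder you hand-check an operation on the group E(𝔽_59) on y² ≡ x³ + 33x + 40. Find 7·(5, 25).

Write P = (5, 25).
Double-and-add on 7 = (111)₂. Start with P = (5, 25) for the leading 1-bit.
double: tangent at (5, 25): λ = (3·5² + 33)/(2·25) ≡ 49/50. 50⁻¹ ≡ 13 (mod 59), so λ ≡ 49·13 ≡ 47.
  x = λ² - 5 - 5 = 2209 - 10 ≡ 16; y = λ·(5 - 16) - 25 ≡ 48. → (16, 48)
add P: (16, 48) + (5, 25). λ = (25 - 48)/(5 - 16) ≡ 36/48 mod 59. 48⁻¹ ≡ 16 (mod 59) since 48·16 = 768 ≡ 1, so λ ≡ 45.
  x = λ² - 16 - 5 = 2025 - 21 ≡ 57; y = λ·(16 - 57) - 48 ≡ 54. → (57, 54)
double: tangent at (57, 54): λ = (3·57² + 33)/(2·54) ≡ 45/49. 49⁻¹ ≡ 53 (mod 59), so λ ≡ 45·53 ≡ 25.
  x = λ² - 57 - 57 = 625 - 114 ≡ 39; y = λ·(57 - 39) - 54 ≡ 42. → (39, 42)
add P: (39, 42) + (5, 25). λ = (25 - 42)/(5 - 39) ≡ 42/25 mod 59. 25⁻¹ ≡ 26 (mod 59), so λ ≡ 30.
  x = λ² - 39 - 5 = 900 - 44 ≡ 30; y = λ·(39 - 30) - 42 ≡ 51. → (30, 51)

(30, 51)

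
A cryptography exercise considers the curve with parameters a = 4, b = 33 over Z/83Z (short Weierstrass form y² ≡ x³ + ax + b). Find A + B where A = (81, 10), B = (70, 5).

(81, 10) + (70, 5). λ = (5 - 10)/(70 - 81) ≡ 78/72 mod 83. 72⁻¹ ≡ 15 (mod 83), so λ ≡ 8.
  x = λ² - 81 - 70 = 64 - 151 ≡ 79; y = λ·(81 - 79) - 10 ≡ 6. → (79, 6)

(79, 6)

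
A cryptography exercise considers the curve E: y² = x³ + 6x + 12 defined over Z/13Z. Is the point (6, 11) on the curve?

yes

y² = 11² ≡ 4; x³ + 6x + 12 = 264 ≡ 4 (mod 13). 4 = 4.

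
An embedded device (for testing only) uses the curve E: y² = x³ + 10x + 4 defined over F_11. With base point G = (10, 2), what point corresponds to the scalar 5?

Repeated addition: build up to 5G.
2G: tangent at (10, 2): λ = (3·10² + 10)/(2·2) ≡ 2/4. 4⁻¹ ≡ 3 (mod 11), so λ ≡ 2·3 ≡ 6.
  x = λ² - 10 - 10 = 36 - 20 ≡ 5; y = λ·(10 - 5) - 2 ≡ 6. → (5, 6)
3G: (5, 6) + (10, 2). λ = (2 - 6)/(10 - 5) ≡ 7/5 mod 11. 5⁻¹ ≡ 9 (mod 11), so λ ≡ 8.
  x = λ² - 5 - 10 = 64 - 15 ≡ 5; y = λ·(5 - 5) - 6 ≡ 5. → (5, 5)
4G: (5, 5) + (10, 2). λ = (2 - 5)/(10 - 5) ≡ 8/5 mod 11. 5⁻¹ ≡ 9 (mod 11), so λ ≡ 6.
  x = λ² - 5 - 10 = 36 - 15 ≡ 10; y = λ·(5 - 10) - 5 ≡ 9. → (10, 9)
5G: (10, 9) + (10, 2): same x and y₁ ≡ -y₂, so the sum is the point at infinity.

O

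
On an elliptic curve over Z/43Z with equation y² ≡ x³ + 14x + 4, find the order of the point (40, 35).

12

2P: tangent at (40, 35): λ = (3·40² + 14)/(2·35) ≡ 41/27. 27⁻¹ ≡ 8 (mod 43), so λ ≡ 41·8 ≡ 27.
  x = λ² - 40 - 40 = 729 - 80 ≡ 4; y = λ·(40 - 4) - 35 ≡ 34. → (4, 34)
3P: (4, 34) + (40, 35). λ = (35 - 34)/(40 - 4) ≡ 1/36 mod 43. 36⁻¹ ≡ 6 (mod 43), so λ ≡ 6.
  x = λ² - 4 - 40 = 36 - 44 ≡ 35; y = λ·(4 - 35) - 34 ≡ 38. → (35, 38)
4P: (35, 38) + (40, 35). λ = (35 - 38)/(40 - 35) ≡ 40/5 mod 43. 5⁻¹ ≡ 26 (mod 43), so λ ≡ 8.
  x = λ² - 35 - 40 = 64 - 75 ≡ 32; y = λ·(35 - 32) - 38 ≡ 29. → (32, 29)
5P: (32, 29) + (40, 35). λ = (35 - 29)/(40 - 32) ≡ 6/8 mod 43. 8⁻¹ ≡ 27 (mod 43), so λ ≡ 33.
  x = λ² - 32 - 40 = 1089 - 72 ≡ 28; y = λ·(32 - 28) - 29 ≡ 17. → (28, 17)
6P: (28, 17) + (40, 35). λ = (35 - 17)/(40 - 28) ≡ 18/12 mod 43. 12⁻¹ ≡ 18 (mod 43) since 12·18 = 216 ≡ 1, so λ ≡ 23.
  x = λ² - 28 - 40 = 529 - 68 ≡ 31; y = λ·(28 - 31) - 17 ≡ 0. → (31, 0)
7P: (31, 0) + (40, 35). λ = (35 - 0)/(40 - 31) ≡ 35/9 mod 43. 9⁻¹ ≡ 24 (mod 43), so λ ≡ 23.
  x = λ² - 31 - 40 = 529 - 71 ≡ 28; y = λ·(31 - 28) - 0 ≡ 26. → (28, 26)
8P: (28, 26) + (40, 35). λ = (35 - 26)/(40 - 28) ≡ 9/12 mod 43. 12⁻¹ ≡ 18 (mod 43) since 12·18 = 216 ≡ 1, so λ ≡ 33.
  x = λ² - 28 - 40 = 1089 - 68 ≡ 32; y = λ·(28 - 32) - 26 ≡ 14. → (32, 14)
9P: (32, 14) + (40, 35). λ = (35 - 14)/(40 - 32) ≡ 21/8 mod 43. 8⁻¹ ≡ 27 (mod 43), so λ ≡ 8.
  x = λ² - 32 - 40 = 64 - 72 ≡ 35; y = λ·(32 - 35) - 14 ≡ 5. → (35, 5)
10P: (35, 5) + (40, 35). λ = (35 - 5)/(40 - 35) ≡ 30/5 mod 43. 5⁻¹ ≡ 26 (mod 43) since 5·26 = 130 ≡ 1, so λ ≡ 6.
  x = λ² - 35 - 40 = 36 - 75 ≡ 4; y = λ·(35 - 4) - 5 ≡ 9. → (4, 9)
11P: (4, 9) + (40, 35). λ = (35 - 9)/(40 - 4) ≡ 26/36 mod 43. 36⁻¹ ≡ 6 (mod 43), so λ ≡ 27.
  x = λ² - 4 - 40 = 729 - 44 ≡ 40; y = λ·(4 - 40) - 9 ≡ 8. → (40, 8)
12P: (40, 8) + (40, 35): same x and y₁ ≡ -y₂, so the sum is 𝒪.
12P = 𝒪, so the order is 12.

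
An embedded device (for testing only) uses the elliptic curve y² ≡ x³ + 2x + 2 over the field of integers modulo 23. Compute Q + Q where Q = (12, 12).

tangent at (12, 12): λ = (3·12² + 2)/(2·12) ≡ 20/1. 1⁻¹ ≡ 1 (mod 23), so λ ≡ 20·1 ≡ 20.
  x = λ² - 12 - 12 = 400 - 24 ≡ 8; y = λ·(12 - 8) - 12 ≡ 22. → (8, 22)

(8, 22)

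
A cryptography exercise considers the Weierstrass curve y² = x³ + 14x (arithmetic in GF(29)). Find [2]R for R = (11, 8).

tangent at (11, 8): λ = (3·11² + 14)/(2·8) ≡ 0/16. 16⁻¹ ≡ 20 (mod 29), so λ ≡ 0·20 ≡ 0.
  x = λ² - 11 - 11 = 0 - 22 ≡ 7; y = λ·(11 - 7) - 8 ≡ 21. → (7, 21)

(7, 21)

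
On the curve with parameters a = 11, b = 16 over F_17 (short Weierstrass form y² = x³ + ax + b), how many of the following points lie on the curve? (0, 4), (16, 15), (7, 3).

(0, 4): 4² ≡ 16, rhs ≡ 16 → on.
(16, 15): 15² ≡ 4, rhs ≡ 4 → on.
(7, 3): 3² ≡ 9, rhs ≡ 11 → off.

2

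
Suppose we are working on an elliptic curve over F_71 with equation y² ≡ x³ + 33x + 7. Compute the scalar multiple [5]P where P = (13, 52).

(13, 52)

Double-and-add on 5 = (101)₂. Start with P = (13, 52) for the leading 1-bit.
double: tangent at (13, 52): λ = (3·13² + 33)/(2·52) ≡ 43/33. 33⁻¹ ≡ 28 (mod 71), so λ ≡ 43·28 ≡ 68.
  x = λ² - 13 - 13 = 4624 - 26 ≡ 54; y = λ·(13 - 54) - 52 ≡ 0. → (54, 0)
double: (54, 0) + (54, 0): same x and y₁ ≡ -y₂, so the sum is the point at infinity.
add P: the point at infinity + (13, 52) = (13, 52) (identity).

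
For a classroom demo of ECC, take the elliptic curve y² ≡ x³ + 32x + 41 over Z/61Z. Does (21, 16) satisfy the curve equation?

y² = 16² ≡ 12; x³ + 32x + 41 = 9974 ≡ 31 (mod 61). 12 ≠ 31.

no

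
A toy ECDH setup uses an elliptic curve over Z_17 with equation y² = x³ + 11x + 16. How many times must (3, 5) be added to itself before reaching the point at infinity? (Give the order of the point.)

2P: tangent at (3, 5): λ = (3·3² + 11)/(2·5) ≡ 4/10. 10⁻¹ ≡ 12 (mod 17), so λ ≡ 4·12 ≡ 14.
  x = λ² - 3 - 3 = 196 - 6 ≡ 3; y = λ·(3 - 3) - 5 ≡ 12. → (3, 12)
3P: (3, 12) + (3, 5): same x and y₁ ≡ -y₂, so the sum is the point at infinity.
3P = the point at infinity, so the order is 3.

3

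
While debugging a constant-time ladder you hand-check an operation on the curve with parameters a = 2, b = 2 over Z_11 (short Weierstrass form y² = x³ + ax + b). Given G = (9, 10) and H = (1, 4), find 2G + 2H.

(1, 7)

First 2G:
Repeated addition: build up to 2G.
2G: tangent at (9, 10): λ = (3·9² + 2)/(2·10) ≡ 3/9. 9⁻¹ ≡ 5 (mod 11) since 9·5 = 45 ≡ 1, so λ ≡ 3·5 ≡ 4.
  x = λ² - 9 - 9 = 16 - 18 ≡ 9; y = λ·(9 - 9) - 10 ≡ 1. → (9, 1)
2G = (9, 1).
Next 2H:
Repeated addition: build up to 2H.
2H: tangent at (1, 4): λ = (3·1² + 2)/(2·4) ≡ 5/8. 8⁻¹ ≡ 7 (mod 11) since 8·7 = 56 ≡ 1, so λ ≡ 5·7 ≡ 2.
  x = λ² - 1 - 1 = 4 - 2 ≡ 2; y = λ·(1 - 2) - 4 ≡ 5. → (2, 5)
2H = (2, 5).
Finally 2G + 2H:
(9, 1) + (2, 5). λ = (5 - 1)/(2 - 9) ≡ 4/4 mod 11. 4⁻¹ ≡ 3 (mod 11), so λ ≡ 1.
  x = λ² - 9 - 2 = 1 - 11 ≡ 1; y = λ·(9 - 1) - 1 ≡ 7. → (1, 7)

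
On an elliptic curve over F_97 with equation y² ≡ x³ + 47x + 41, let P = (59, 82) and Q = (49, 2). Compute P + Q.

(59, 82) + (49, 2). λ = (2 - 82)/(49 - 59) ≡ 17/87 mod 97. 87⁻¹ ≡ 29 (mod 97), so λ ≡ 8.
  x = λ² - 59 - 49 = 64 - 108 ≡ 53; y = λ·(59 - 53) - 82 ≡ 63. → (53, 63)

(53, 63)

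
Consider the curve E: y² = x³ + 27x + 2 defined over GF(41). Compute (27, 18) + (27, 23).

O

The two points share x = 27 and their y-coordinates satisfy 18 + 23 ≡ 0 (mod 41), so they are inverses. Their sum is ∞.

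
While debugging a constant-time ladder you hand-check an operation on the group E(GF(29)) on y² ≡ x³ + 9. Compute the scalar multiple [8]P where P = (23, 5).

(15, 7)

Repeated addition: build up to 8P.
2P: tangent at (23, 5): λ = (3·23² + 0)/(2·5) ≡ 21/10. 10⁻¹ ≡ 3 (mod 29), so λ ≡ 21·3 ≡ 5.
  x = λ² - 23 - 23 = 25 - 46 ≡ 8; y = λ·(23 - 8) - 5 ≡ 12. → (8, 12)
3P: (8, 12) + (23, 5). λ = (5 - 12)/(23 - 8) ≡ 22/15 mod 29. 15⁻¹ ≡ 2 (mod 29), so λ ≡ 15.
  x = λ² - 8 - 23 = 225 - 31 ≡ 20; y = λ·(8 - 20) - 12 ≡ 11. → (20, 11)
4P: (20, 11) + (23, 5). λ = (5 - 11)/(23 - 20) ≡ 23/3 mod 29. 3⁻¹ ≡ 10 (mod 29) since 3·10 = 30 ≡ 1, so λ ≡ 27.
  x = λ² - 20 - 23 = 729 - 43 ≡ 19; y = λ·(20 - 19) - 11 ≡ 16. → (19, 16)
5P: (19, 16) + (23, 5). λ = (5 - 16)/(23 - 19) ≡ 18/4 mod 29. 4⁻¹ ≡ 22 (mod 29) since 4·22 = 88 ≡ 1, so λ ≡ 19.
  x = λ² - 19 - 23 = 361 - 42 ≡ 0; y = λ·(19 - 0) - 16 ≡ 26. → (0, 26)
6P: (0, 26) + (23, 5). λ = (5 - 26)/(23 - 0) ≡ 8/23 mod 29. 23⁻¹ ≡ 24 (mod 29), so λ ≡ 18.
  x = λ² - 0 - 23 = 324 - 23 ≡ 11; y = λ·(0 - 11) - 26 ≡ 8. → (11, 8)
7P: (11, 8) + (23, 5). λ = (5 - 8)/(23 - 11) ≡ 26/12 mod 29. 12⁻¹ ≡ 17 (mod 29) since 12·17 = 204 ≡ 1, so λ ≡ 7.
  x = λ² - 11 - 23 = 49 - 34 ≡ 15; y = λ·(11 - 15) - 8 ≡ 22. → (15, 22)
8P: (15, 22) + (23, 5). λ = (5 - 22)/(23 - 15) ≡ 12/8 mod 29. 8⁻¹ ≡ 11 (mod 29), so λ ≡ 16.
  x = λ² - 15 - 23 = 256 - 38 ≡ 15; y = λ·(15 - 15) - 22 ≡ 7. → (15, 7)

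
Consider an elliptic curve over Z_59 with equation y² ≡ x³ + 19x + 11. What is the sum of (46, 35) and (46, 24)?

O

The two points share x = 46 and their y-coordinates satisfy 35 + 24 ≡ 0 (mod 59), so they are inverses. Their sum is ∞.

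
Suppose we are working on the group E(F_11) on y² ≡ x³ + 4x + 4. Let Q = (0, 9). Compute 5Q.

Repeated addition: build up to 5Q.
2Q: tangent at (0, 9): λ = (3·0² + 4)/(2·9) ≡ 4/7. 7⁻¹ ≡ 8 (mod 11), so λ ≡ 4·8 ≡ 10.
  x = λ² - 0 - 0 = 100 - 0 ≡ 1; y = λ·(0 - 1) - 9 ≡ 3. → (1, 3)
3Q: (1, 3) + (0, 9). λ = (9 - 3)/(0 - 1) ≡ 6/10 mod 11. 10⁻¹ ≡ 10 (mod 11) since 10·10 = 100 ≡ 1, so λ ≡ 5.
  x = λ² - 1 - 0 = 25 - 1 ≡ 2; y = λ·(1 - 2) - 3 ≡ 3. → (2, 3)
4Q: (2, 3) + (0, 9). λ = (9 - 3)/(0 - 2) ≡ 6/9 mod 11. 9⁻¹ ≡ 5 (mod 11), so λ ≡ 8.
  x = λ² - 2 - 0 = 64 - 2 ≡ 7; y = λ·(2 - 7) - 3 ≡ 1. → (7, 1)
5Q: (7, 1) + (0, 9). λ = (9 - 1)/(0 - 7) ≡ 8/4 mod 11. 4⁻¹ ≡ 3 (mod 11) since 4·3 = 12 ≡ 1, so λ ≡ 2.
  x = λ² - 7 - 0 = 4 - 7 ≡ 8; y = λ·(7 - 8) - 1 ≡ 8. → (8, 8)

(8, 8)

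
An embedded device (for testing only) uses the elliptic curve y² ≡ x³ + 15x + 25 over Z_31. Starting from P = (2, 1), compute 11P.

(5, 15)

Double-and-add on 11 = (1011)₂. Start with P = (2, 1) for the leading 1-bit.
double: tangent at (2, 1): λ = (3·2² + 15)/(2·1) ≡ 27/2. 2⁻¹ ≡ 16 (mod 31), so λ ≡ 27·16 ≡ 29.
  x = λ² - 2 - 2 = 841 - 4 ≡ 0; y = λ·(2 - 0) - 1 ≡ 26. → (0, 26)
double: tangent at (0, 26): λ = (3·0² + 15)/(2·26) ≡ 15/21. 21⁻¹ ≡ 3 (mod 31) since 21·3 = 63 ≡ 1, so λ ≡ 15·3 ≡ 14.
  x = λ² - 0 - 0 = 196 - 0 ≡ 10; y = λ·(0 - 10) - 26 ≡ 20. → (10, 20)
add P: (10, 20) + (2, 1). λ = (1 - 20)/(2 - 10) ≡ 12/23 mod 31. 23⁻¹ ≡ 27 (mod 31), so λ ≡ 14.
  x = λ² - 10 - 2 = 196 - 12 ≡ 29; y = λ·(10 - 29) - 20 ≡ 24. → (29, 24)
double: tangent at (29, 24): λ = (3·29² + 15)/(2·24) ≡ 27/17. 17⁻¹ ≡ 11 (mod 31), so λ ≡ 27·11 ≡ 18.
  x = λ² - 29 - 29 = 324 - 58 ≡ 18; y = λ·(29 - 18) - 24 ≡ 19. → (18, 19)
add P: (18, 19) + (2, 1). λ = (1 - 19)/(2 - 18) ≡ 13/15 mod 31. 15⁻¹ ≡ 29 (mod 31), so λ ≡ 5.
  x = λ² - 18 - 2 = 25 - 20 ≡ 5; y = λ·(18 - 5) - 19 ≡ 15. → (5, 15)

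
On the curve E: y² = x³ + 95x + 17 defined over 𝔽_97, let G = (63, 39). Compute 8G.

Repeated addition: build up to 8G.
2G: tangent at (63, 39): λ = (3·63² + 95)/(2·39) ≡ 71/78. 78⁻¹ ≡ 51 (mod 97), so λ ≡ 71·51 ≡ 32.
  x = λ² - 63 - 63 = 1024 - 126 ≡ 25; y = λ·(63 - 25) - 39 ≡ 13. → (25, 13)
3G: (25, 13) + (63, 39). λ = (39 - 13)/(63 - 25) ≡ 26/38 mod 97. 38⁻¹ ≡ 23 (mod 97), so λ ≡ 16.
  x = λ² - 25 - 63 = 256 - 88 ≡ 71; y = λ·(25 - 71) - 13 ≡ 27. → (71, 27)
4G: (71, 27) + (63, 39). λ = (39 - 27)/(63 - 71) ≡ 12/89 mod 97. 89⁻¹ ≡ 12 (mod 97), so λ ≡ 47.
  x = λ² - 71 - 63 = 2209 - 134 ≡ 38; y = λ·(71 - 38) - 27 ≡ 69. → (38, 69)
5G: (38, 69) + (63, 39). λ = (39 - 69)/(63 - 38) ≡ 67/25 mod 97. 25⁻¹ ≡ 66 (mod 97), so λ ≡ 57.
  x = λ² - 38 - 63 = 3249 - 101 ≡ 44; y = λ·(38 - 44) - 69 ≡ 74. → (44, 74)
6G: (44, 74) + (63, 39). λ = (39 - 74)/(63 - 44) ≡ 62/19 mod 97. 19⁻¹ ≡ 46 (mod 97) since 19·46 = 874 ≡ 1, so λ ≡ 39.
  x = λ² - 44 - 63 = 1521 - 107 ≡ 56; y = λ·(44 - 56) - 74 ≡ 40. → (56, 40)
7G: (56, 40) + (63, 39). λ = (39 - 40)/(63 - 56) ≡ 96/7 mod 97. 7⁻¹ ≡ 14 (mod 97), so λ ≡ 83.
  x = λ² - 56 - 63 = 6889 - 119 ≡ 77; y = λ·(56 - 77) - 40 ≡ 60. → (77, 60)
8G: (77, 60) + (63, 39). λ = (39 - 60)/(63 - 77) ≡ 76/83 mod 97. 83⁻¹ ≡ 90 (mod 97) since 83·90 = 7470 ≡ 1, so λ ≡ 50.
  x = λ² - 77 - 63 = 2500 - 140 ≡ 32; y = λ·(77 - 32) - 60 ≡ 56. → (32, 56)

(32, 56)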